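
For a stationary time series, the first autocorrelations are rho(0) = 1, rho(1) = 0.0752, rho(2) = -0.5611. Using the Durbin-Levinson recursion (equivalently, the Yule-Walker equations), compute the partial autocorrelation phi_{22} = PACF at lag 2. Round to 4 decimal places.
\phi_{22} = -0.5700

The PACF at lag k is phi_{kk}, the last component of the solution
to the Yule-Walker system G_k phi = r_k where
  (G_k)_{ij} = rho(|i - j|), (r_k)_i = rho(i), i,j = 1..k.
Equivalently, Durbin-Levinson gives phi_{kk} iteratively:
  phi_{11} = rho(1)
  phi_{kk} = [rho(k) - sum_{j=1..k-1} phi_{k-1,j} rho(k-j)]
            / [1 - sum_{j=1..k-1} phi_{k-1,j} rho(j)],
  phi_{k,j} = phi_{k-1,j} - phi_{kk} phi_{k-1,k-j},  j = 1..k-1.
Step k = 1:
  phi_11 = rho(1) = 0.0752.
Step k = 2:
  phi_22 = [rho(2) - phi_11 rho(1)] / [1 - phi_11 rho(1)] = [-0.5611 - (0.0752)(0.0752)] / [1 - (0.0752)(0.0752)]
         = -0.56675504 / 0.99434496 = -0.57.
Therefore phi_{22} = -0.5700.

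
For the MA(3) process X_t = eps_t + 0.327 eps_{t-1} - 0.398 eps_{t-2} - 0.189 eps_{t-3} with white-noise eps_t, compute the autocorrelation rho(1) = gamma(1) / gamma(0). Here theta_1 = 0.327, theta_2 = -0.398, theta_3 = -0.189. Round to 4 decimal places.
\rho(1) = 0.2091

For an MA(q) process with theta_0 = 1, the autocovariance is
  gamma(k) = sigma^2 * sum_{i=0..q-k} theta_i * theta_{i+k},
and rho(k) = gamma(k) / gamma(0). Sigma^2 cancels.
  numerator   = (1)*(0.327) + (0.327)*(-0.398) + (-0.398)*(-0.189) = 0.272076.
  denominator = (1)^2 + (0.327)^2 + (-0.398)^2 + (-0.189)^2 = 1.301054.
  rho(1) = 0.272076 / 1.301054 = 0.2091.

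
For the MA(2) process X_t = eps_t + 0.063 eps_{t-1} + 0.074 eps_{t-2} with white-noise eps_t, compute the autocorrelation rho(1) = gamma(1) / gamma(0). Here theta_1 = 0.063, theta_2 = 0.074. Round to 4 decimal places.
\rho(1) = 0.0670

For an MA(q) process with theta_0 = 1, the autocovariance is
  gamma(k) = sigma^2 * sum_{i=0..q-k} theta_i * theta_{i+k},
and rho(k) = gamma(k) / gamma(0). Sigma^2 cancels.
  numerator   = (1)*(0.063) + (0.063)*(0.074) = 0.067662.
  denominator = (1)^2 + (0.063)^2 + (0.074)^2 = 1.009445.
  rho(1) = 0.067662 / 1.009445 = 0.0670.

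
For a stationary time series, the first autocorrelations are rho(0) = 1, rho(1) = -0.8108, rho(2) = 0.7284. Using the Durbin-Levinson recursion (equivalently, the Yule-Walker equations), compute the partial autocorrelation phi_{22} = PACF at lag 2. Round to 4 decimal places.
\phi_{22} = 0.2072

The PACF at lag k is phi_{kk}, the last component of the solution
to the Yule-Walker system G_k phi = r_k where
  (G_k)_{ij} = rho(|i - j|), (r_k)_i = rho(i), i,j = 1..k.
Equivalently, Durbin-Levinson gives phi_{kk} iteratively:
  phi_{11} = rho(1)
  phi_{kk} = [rho(k) - sum_{j=1..k-1} phi_{k-1,j} rho(k-j)]
            / [1 - sum_{j=1..k-1} phi_{k-1,j} rho(j)],
  phi_{k,j} = phi_{k-1,j} - phi_{kk} phi_{k-1,k-j},  j = 1..k-1.
Step k = 1:
  phi_11 = rho(1) = -0.8108.
Step k = 2:
  phi_22 = [rho(2) - phi_11 rho(1)] / [1 - phi_11 rho(1)] = [0.7284 - (-0.8108)(-0.8108)] / [1 - (-0.8108)(-0.8108)]
         = 0.07100336 / 0.34260336 = 0.2072.
Therefore phi_{22} = 0.2072.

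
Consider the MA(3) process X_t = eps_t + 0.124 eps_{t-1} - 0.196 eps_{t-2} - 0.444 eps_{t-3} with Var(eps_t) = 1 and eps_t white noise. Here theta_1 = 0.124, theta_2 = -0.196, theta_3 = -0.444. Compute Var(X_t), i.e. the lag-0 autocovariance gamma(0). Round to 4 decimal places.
\gamma(0) = 1.2509

For an MA(q) process X_t = eps_t + sum_i theta_i eps_{t-i} with
Var(eps_t) = sigma^2, the variance is
  gamma(0) = sigma^2 * (1 + sum_i theta_i^2).
  sum_i theta_i^2 = (0.124)^2 + (-0.196)^2 + (-0.444)^2 = 0.015376 + 0.038416 + 0.197136 = 0.250928.
  gamma(0) = 1 * (1 + 0.250928) = 1 * 1.250928 = 1.250928, which rounds to 1.2509.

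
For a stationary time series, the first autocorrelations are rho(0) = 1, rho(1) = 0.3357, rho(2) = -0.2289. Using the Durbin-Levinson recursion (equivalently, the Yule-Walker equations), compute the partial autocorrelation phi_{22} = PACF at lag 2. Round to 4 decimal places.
\phi_{22} = -0.3850

The PACF at lag k is phi_{kk}, the last component of the solution
to the Yule-Walker system G_k phi = r_k where
  (G_k)_{ij} = rho(|i - j|), (r_k)_i = rho(i), i,j = 1..k.
Equivalently, Durbin-Levinson gives phi_{kk} iteratively:
  phi_{11} = rho(1)
  phi_{kk} = [rho(k) - sum_{j=1..k-1} phi_{k-1,j} rho(k-j)]
            / [1 - sum_{j=1..k-1} phi_{k-1,j} rho(j)],
  phi_{k,j} = phi_{k-1,j} - phi_{kk} phi_{k-1,k-j},  j = 1..k-1.
Step k = 1:
  phi_11 = rho(1) = 0.3357.
Step k = 2:
  phi_22 = [rho(2) - phi_11 rho(1)] / [1 - phi_11 rho(1)] = [-0.2289 - (0.3357)(0.3357)] / [1 - (0.3357)(0.3357)]
         = -0.34159449 / 0.88730551 = -0.385.
Therefore phi_{22} = -0.3850.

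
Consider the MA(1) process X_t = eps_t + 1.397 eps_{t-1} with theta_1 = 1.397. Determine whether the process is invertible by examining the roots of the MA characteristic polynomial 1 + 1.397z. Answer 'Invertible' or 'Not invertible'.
\text{Not invertible}

The MA(q) characteristic polynomial is P(z) = 1 + 1.397z.
Invertibility requires all roots to lie outside the unit circle, i.e. |z| > 1 for every root.
This is linear in z: 1 + (1.397) z = 0  =>  z = -1/(1.397) = -0.71582,  |z| = 0.71582.
Moduli of all roots: 0.7158.
All moduli strictly greater than 1? No.
Verdict: Not invertible.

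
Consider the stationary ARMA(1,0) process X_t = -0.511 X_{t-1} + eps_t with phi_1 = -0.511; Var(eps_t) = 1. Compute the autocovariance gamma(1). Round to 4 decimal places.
\gamma(1) = -0.6916

Multiply the model equation by X_{t-k} and take expectations. With theta_0 = psi_0 = 1 and psi_j the MA(infinity) weights, this gives
  gamma(k) - sum_i phi_i gamma(k-i) = c_k,
  c_k = sigma^2 * sum_{j=k..q} theta_j psi_{j-k}   (c_k = 0 for k > q),
using gamma(-m) = gamma(m).
Pure AR (q = 0): c_0 = sigma^2 = 1, c_k = 0 for k >= 1.
Equations for k = 0 and k = 1 (AR order 1):
  gamma(0) = phi_1 gamma(1) + c_0
  gamma(1) = phi_1 gamma(0) + c_1
Substituting the second into the first: gamma(0) (1 - phi_1^2) = c_0 + phi_1 c_1, so
  gamma(0) = c_0 / (1 - phi_1^2) = 1 / (1 - (-0.511)^2) = 1 / 0.738879 = 1.353402.
  gamma(1) = phi_1 gamma(0) = (-0.511)(1.353402) = -0.691588.
Therefore gamma(1) = -0.6916 (to 4 decimal places).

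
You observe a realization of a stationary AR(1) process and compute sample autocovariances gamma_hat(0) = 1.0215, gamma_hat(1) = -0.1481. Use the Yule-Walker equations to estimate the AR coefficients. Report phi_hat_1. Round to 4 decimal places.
\hat\phi_{1} = -0.1450

The Yule-Walker equations for an AR(p) process read, in matrix form,
  Gamma_p phi = r_p,   with   (Gamma_p)_{ij} = gamma(|i - j|),
                       (r_p)_i = gamma(i),   i,j = 1..p.
Substitute the sample gammas (Toeplitz matrix and right-hand side of size 1):
  Gamma_p = [[1.0215]]
  r_p     = [-0.1481]
With p = 1 this is the single equation gamma(0) phi_1 = gamma(1):
  phi_hat_1 = gamma(1) / gamma(0) = -0.1481 / 1.0215 = -0.1450.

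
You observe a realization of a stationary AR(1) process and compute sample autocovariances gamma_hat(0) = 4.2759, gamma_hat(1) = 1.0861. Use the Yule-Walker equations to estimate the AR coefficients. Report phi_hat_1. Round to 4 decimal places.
\hat\phi_{1} = 0.2540

The Yule-Walker equations for an AR(p) process read, in matrix form,
  Gamma_p phi = r_p,   with   (Gamma_p)_{ij} = gamma(|i - j|),
                       (r_p)_i = gamma(i),   i,j = 1..p.
Substitute the sample gammas (Toeplitz matrix and right-hand side of size 1):
  Gamma_p = [[4.2759]]
  r_p     = [1.0861]
With p = 1 this is the single equation gamma(0) phi_1 = gamma(1):
  phi_hat_1 = gamma(1) / gamma(0) = 1.0861 / 4.2759 = 0.2540.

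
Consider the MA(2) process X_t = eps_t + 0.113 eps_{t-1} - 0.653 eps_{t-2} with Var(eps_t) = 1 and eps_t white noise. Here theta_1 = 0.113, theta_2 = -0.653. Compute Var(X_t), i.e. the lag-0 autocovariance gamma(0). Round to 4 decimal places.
\gamma(0) = 1.4392

For an MA(q) process X_t = eps_t + sum_i theta_i eps_{t-i} with
Var(eps_t) = sigma^2, the variance is
  gamma(0) = sigma^2 * (1 + sum_i theta_i^2).
  sum_i theta_i^2 = (0.113)^2 + (-0.653)^2 = 0.012769 + 0.426409 = 0.439178.
  gamma(0) = 1 * (1 + 0.439178) = 1 * 1.439178 = 1.439178, which rounds to 1.4392.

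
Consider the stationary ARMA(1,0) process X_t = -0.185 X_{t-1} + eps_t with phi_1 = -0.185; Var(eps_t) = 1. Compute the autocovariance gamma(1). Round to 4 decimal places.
\gamma(1) = -0.1916

Multiply the model equation by X_{t-k} and take expectations. With theta_0 = psi_0 = 1 and psi_j the MA(infinity) weights, this gives
  gamma(k) - sum_i phi_i gamma(k-i) = c_k,
  c_k = sigma^2 * sum_{j=k..q} theta_j psi_{j-k}   (c_k = 0 for k > q),
using gamma(-m) = gamma(m).
Pure AR (q = 0): c_0 = sigma^2 = 1, c_k = 0 for k >= 1.
Equations for k = 0 and k = 1 (AR order 1):
  gamma(0) = phi_1 gamma(1) + c_0
  gamma(1) = phi_1 gamma(0) + c_1
Substituting the second into the first: gamma(0) (1 - phi_1^2) = c_0 + phi_1 c_1, so
  gamma(0) = c_0 / (1 - phi_1^2) = 1 / (1 - (-0.185)^2) = 1 / 0.965775 = 1.035438.
  gamma(1) = phi_1 gamma(0) = (-0.185)(1.035438) = -0.191556.
Therefore gamma(1) = -0.1916 (to 4 decimal places).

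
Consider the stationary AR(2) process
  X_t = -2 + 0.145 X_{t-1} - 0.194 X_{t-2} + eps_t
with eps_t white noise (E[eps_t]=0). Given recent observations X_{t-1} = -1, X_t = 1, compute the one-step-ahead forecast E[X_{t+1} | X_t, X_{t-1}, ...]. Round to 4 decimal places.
E[X_{t+1} \mid \mathcal F_t] = -1.6610

For an AR(p) model X_t = c + sum_i phi_i X_{t-i} + eps_t, the
one-step-ahead conditional mean is
  E[X_{t+1} | X_t, ...] = c + sum_i phi_i X_{t+1-i}.
Substitute known values:
  E[X_{t+1} | ...] = -2 + (0.145) * (1) + (-0.194) * (-1)
                   = -1.6610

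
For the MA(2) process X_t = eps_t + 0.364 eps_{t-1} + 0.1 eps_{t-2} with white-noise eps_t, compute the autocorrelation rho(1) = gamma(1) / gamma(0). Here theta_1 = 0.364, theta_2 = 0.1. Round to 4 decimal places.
\rho(1) = 0.3505

For an MA(q) process with theta_0 = 1, the autocovariance is
  gamma(k) = sigma^2 * sum_{i=0..q-k} theta_i * theta_{i+k},
and rho(k) = gamma(k) / gamma(0). Sigma^2 cancels.
  numerator   = (1)*(0.364) + (0.364)*(0.1) = 0.4004.
  denominator = (1)^2 + (0.364)^2 + (0.1)^2 = 1.142496.
  rho(1) = 0.4004 / 1.142496 = 0.3505.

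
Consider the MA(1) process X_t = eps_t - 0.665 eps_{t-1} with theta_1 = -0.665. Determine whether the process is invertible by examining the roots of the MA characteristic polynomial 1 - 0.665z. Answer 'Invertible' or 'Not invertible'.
\text{Invertible}

The MA(q) characteristic polynomial is P(z) = 1 - 0.665z.
Invertibility requires all roots to lie outside the unit circle, i.e. |z| > 1 for every root.
This is linear in z: 1 + (-0.665) z = 0  =>  z = -1/(-0.665) = 1.503759,  |z| = 1.503759.
Moduli of all roots: 1.5038.
All moduli strictly greater than 1? Yes.
Verdict: Invertible.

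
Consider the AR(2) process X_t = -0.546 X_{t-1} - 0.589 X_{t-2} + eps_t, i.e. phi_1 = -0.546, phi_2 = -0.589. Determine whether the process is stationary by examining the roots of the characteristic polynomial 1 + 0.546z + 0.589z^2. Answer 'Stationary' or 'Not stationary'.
\text{Stationary}

The AR(p) characteristic polynomial is P(z) = 1 + 0.546z + 0.589z^2.
Stationarity requires all roots to lie outside the unit circle, i.e. |z| > 1 for every root.
Set 1 + (0.546) z + (0.589) z^2 = 0, i.e. a z^2 + b z + c = 0 with a = 0.589, b = 0.546, c = 1.
Discriminant D = b^2 - 4ac = (0.546)^2 - 4*(0.589)*1 = 0.298116 - (2.356) = -2.057884.
D < 0, so the roots are the complex-conjugate pair z = (-b +/- i sqrt(-D)) / (2a) = -0.4635 +/- 1.2178i.
For a conjugate pair |z|^2 = z * conj(z) = (product of roots) = c/a = 1/(0.589) = 1.697793, so |z| = sqrt(1.697793) = 1.303 for both roots.
Moduli of all roots: 1.3030, 1.3030.
All moduli strictly greater than 1? Yes.
Verdict: Stationary.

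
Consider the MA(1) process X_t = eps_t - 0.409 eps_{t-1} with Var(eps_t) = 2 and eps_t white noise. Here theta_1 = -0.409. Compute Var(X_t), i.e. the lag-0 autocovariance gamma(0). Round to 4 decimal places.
\gamma(0) = 2.3346

For an MA(q) process X_t = eps_t + sum_i theta_i eps_{t-i} with
Var(eps_t) = sigma^2, the variance is
  gamma(0) = sigma^2 * (1 + sum_i theta_i^2).
  sum_i theta_i^2 = (-0.409)^2 = 0.167281.
  gamma(0) = 2 * (1 + 0.167281) = 2 * 1.167281 = 2.334562, which rounds to 2.3346.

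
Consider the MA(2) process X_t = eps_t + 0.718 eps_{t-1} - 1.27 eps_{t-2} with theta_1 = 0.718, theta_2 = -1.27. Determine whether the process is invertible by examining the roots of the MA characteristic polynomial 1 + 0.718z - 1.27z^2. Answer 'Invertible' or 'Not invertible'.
\text{Not invertible}

The MA(q) characteristic polynomial is P(z) = 1 + 0.718z - 1.27z^2.
Invertibility requires all roots to lie outside the unit circle, i.e. |z| > 1 for every root.
Set 1 + (0.718) z + (-1.27) z^2 = 0, i.e. a z^2 + b z + c = 0 with a = -1.27, b = 0.718, c = 1.
Discriminant D = b^2 - 4ac = (0.718)^2 - 4*(-1.27)*1 = 0.515524 - (-5.08) = 5.595524.
D >= 0, so the roots are real: z = (-b +/- sqrt(D)) / (2a) = (-0.718 +/- 2.365486) / (-2.54).
  z_1 = (-0.718 + 2.365486) / (-2.54) = -0.6486,   |z_1| = 0.6486.
  z_2 = (-0.718 - 2.365486) / (-2.54) = 1.214,   |z_2| = 1.214.
Moduli of all roots: 0.6486, 1.2140.
All moduli strictly greater than 1? No.
Verdict: Not invertible.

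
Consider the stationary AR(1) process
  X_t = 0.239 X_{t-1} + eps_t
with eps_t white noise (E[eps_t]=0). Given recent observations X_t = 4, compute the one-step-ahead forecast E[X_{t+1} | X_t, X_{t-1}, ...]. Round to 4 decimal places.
E[X_{t+1} \mid \mathcal F_t] = 0.9560

For an AR(p) model X_t = c + sum_i phi_i X_{t-i} + eps_t, the
one-step-ahead conditional mean is
  E[X_{t+1} | X_t, ...] = c + sum_i phi_i X_{t+1-i}.
Substitute known values:
  E[X_{t+1} | ...] = (0.239) * (4)
                   = 0.9560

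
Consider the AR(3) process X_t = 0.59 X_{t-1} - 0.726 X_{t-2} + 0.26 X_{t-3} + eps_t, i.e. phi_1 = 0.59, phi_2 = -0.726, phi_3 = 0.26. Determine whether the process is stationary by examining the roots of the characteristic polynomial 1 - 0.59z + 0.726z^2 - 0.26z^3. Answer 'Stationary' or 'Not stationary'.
\text{Stationary}

The AR(p) characteristic polynomial is P(z) = 1 - 0.59z + 0.726z^2 - 0.26z^3.
Stationarity requires all roots to lie outside the unit circle, i.e. |z| > 1 for every root.
Degree 3: look for a simple real root z0 first, then factor out (1 - z/z0) and solve the remaining quadratic.
Testing z0 = 2.5: P(2.5) = 1 + (-0.59)(2.5) + (0.726)(2.5)^2 + (-0.26)(2.5)^3
  = 1 + (-1.475) + (4.5375) + (-4.0625) = 0.  So z_0 = 2.5 is a root, |z_0| = 2.5.
Divide out the factor (1 - 0.4 z) = (1 - z/z0) (since 1/z0 = 0.4):
  P(z) = (1 - 0.4 z)(1 + (-0.19) z + (0.65) z^2)
  [check: z-coef -0.19 - (0.4) = -0.59; z^2-coef 0.65 - (0.4)(-0.19) = 0.726; z^3-coef -(0.4)(0.65) = -0.26.]
Remaining roots from the quadratic factor 1 + (-0.19) z + (0.65) z^2:
  Set 1 + (-0.19) z + (0.65) z^2 = 0, i.e. a z^2 + b z + c = 0 with a = 0.65, b = -0.19, c = 1.
  Discriminant D = b^2 - 4ac = (-0.19)^2 - 4*(0.65)*1 = 0.0361 - (2.6) = -2.5639.
  D < 0, so the roots are the complex-conjugate pair z = (-b +/- i sqrt(-D)) / (2a) = 0.1462 +/- 1.2317i.
  For a conjugate pair |z|^2 = z * conj(z) = (product of roots) = c/a = 1/(0.65) = 1.538462, so |z| = sqrt(1.538462) = 1.2403 for both roots.
Moduli of all roots: 2.5000, 1.2403, 1.2403.
All moduli strictly greater than 1? Yes.
Verdict: Stationary.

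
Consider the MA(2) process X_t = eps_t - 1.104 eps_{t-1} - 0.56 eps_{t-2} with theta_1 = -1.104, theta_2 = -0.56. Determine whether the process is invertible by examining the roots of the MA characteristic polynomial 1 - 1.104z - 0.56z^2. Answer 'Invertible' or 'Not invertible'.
\text{Not invertible}

The MA(q) characteristic polynomial is P(z) = 1 - 1.104z - 0.56z^2.
Invertibility requires all roots to lie outside the unit circle, i.e. |z| > 1 for every root.
Set 1 + (-1.104) z + (-0.56) z^2 = 0, i.e. a z^2 + b z + c = 0 with a = -0.56, b = -1.104, c = 1.
Discriminant D = b^2 - 4ac = (-1.104)^2 - 4*(-0.56)*1 = 1.218816 - (-2.24) = 3.458816.
D >= 0, so the roots are real: z = (-b +/- sqrt(D)) / (2a) = (1.104 +/- 1.859789) / (-1.12).
  z_1 = (1.104 + 1.859789) / (-1.12) = -2.6462,   |z_1| = 2.6462.
  z_2 = (1.104 - 1.859789) / (-1.12) = 0.6748,   |z_2| = 0.6748.
Moduli of all roots: 2.6462, 0.6748.
All moduli strictly greater than 1? No.
Verdict: Not invertible.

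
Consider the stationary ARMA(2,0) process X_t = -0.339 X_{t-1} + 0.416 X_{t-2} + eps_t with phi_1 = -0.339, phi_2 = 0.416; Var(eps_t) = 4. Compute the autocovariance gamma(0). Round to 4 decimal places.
\gamma(0) = 7.2953

Multiply the model equation by X_{t-k} and take expectations. With theta_0 = psi_0 = 1 and psi_j the MA(infinity) weights, this gives
  gamma(k) - sum_i phi_i gamma(k-i) = c_k,
  c_k = sigma^2 * sum_{j=k..q} theta_j psi_{j-k}   (c_k = 0 for k > q),
using gamma(-m) = gamma(m).
Pure AR (q = 0): c_0 = sigma^2 = 4, c_k = 0 for k >= 1.
Equations for k = 0, 1, 2 (AR order 2, c_2 = 0):
  (E0) gamma(0) = phi_1 gamma(1) + phi_2 gamma(2) + c_0
  (E1) gamma(1) = phi_1 gamma(0) + phi_2 gamma(1) + c_1
  (E2) gamma(2) = phi_1 gamma(1) + phi_2 gamma(0)
From (E1): gamma(1) = A gamma(0) + B with
  A = phi_1 / (1 - phi_2) = -0.339 / 0.584 = -0.580479,   B = c_1 / (1 - phi_2) = 0 / 0.584 = 0.
Insert (E2) into (E0): gamma(0) (1 - phi_2^2) = phi_1 (1 + phi_2) gamma(1) + c_0.
  phi_1 (1 + phi_2) = (-0.339)(1.416) = -0.480024,   1 - phi_2^2 = 0.826944.
Replace gamma(1) by A gamma(0) + B and collect gamma(0):
  gamma(0) [0.826944 - (-0.480024)(-0.580479)] = c_0 = 4
  gamma(0) * 0.5483 = 4
  gamma(0) = 4 / 0.5483 = 7.295277.
Therefore gamma(0) = 7.2953 (to 4 decimal places).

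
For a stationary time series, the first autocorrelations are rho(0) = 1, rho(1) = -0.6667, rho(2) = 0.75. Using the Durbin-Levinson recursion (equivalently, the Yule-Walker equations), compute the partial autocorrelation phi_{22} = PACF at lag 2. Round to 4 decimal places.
\phi_{22} = 0.5500

The PACF at lag k is phi_{kk}, the last component of the solution
to the Yule-Walker system G_k phi = r_k where
  (G_k)_{ij} = rho(|i - j|), (r_k)_i = rho(i), i,j = 1..k.
Equivalently, Durbin-Levinson gives phi_{kk} iteratively:
  phi_{11} = rho(1)
  phi_{kk} = [rho(k) - sum_{j=1..k-1} phi_{k-1,j} rho(k-j)]
            / [1 - sum_{j=1..k-1} phi_{k-1,j} rho(j)],
  phi_{k,j} = phi_{k-1,j} - phi_{kk} phi_{k-1,k-j},  j = 1..k-1.
Step k = 1:
  phi_11 = rho(1) = -0.6667.
Step k = 2:
  phi_22 = [rho(2) - phi_11 rho(1)] / [1 - phi_11 rho(1)] = [0.75 - (-0.6667)(-0.6667)] / [1 - (-0.6667)(-0.6667)]
         = 0.30551111 / 0.55551111 = 0.55.
Therefore phi_{22} = 0.5500.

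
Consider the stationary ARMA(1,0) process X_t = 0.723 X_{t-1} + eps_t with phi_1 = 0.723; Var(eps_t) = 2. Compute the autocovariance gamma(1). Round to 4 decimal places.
\gamma(1) = 3.0297

Multiply the model equation by X_{t-k} and take expectations. With theta_0 = psi_0 = 1 and psi_j the MA(infinity) weights, this gives
  gamma(k) - sum_i phi_i gamma(k-i) = c_k,
  c_k = sigma^2 * sum_{j=k..q} theta_j psi_{j-k}   (c_k = 0 for k > q),
using gamma(-m) = gamma(m).
Pure AR (q = 0): c_0 = sigma^2 = 2, c_k = 0 for k >= 1.
Equations for k = 0 and k = 1 (AR order 1):
  gamma(0) = phi_1 gamma(1) + c_0
  gamma(1) = phi_1 gamma(0) + c_1
Substituting the second into the first: gamma(0) (1 - phi_1^2) = c_0 + phi_1 c_1, so
  gamma(0) = c_0 / (1 - phi_1^2) = 2 / (1 - (0.723)^2) = 2 / 0.477271 = 4.190491.
  gamma(1) = phi_1 gamma(0) = (0.723)(4.190491) = 3.029725.
Therefore gamma(1) = 3.0297 (to 4 decimal places).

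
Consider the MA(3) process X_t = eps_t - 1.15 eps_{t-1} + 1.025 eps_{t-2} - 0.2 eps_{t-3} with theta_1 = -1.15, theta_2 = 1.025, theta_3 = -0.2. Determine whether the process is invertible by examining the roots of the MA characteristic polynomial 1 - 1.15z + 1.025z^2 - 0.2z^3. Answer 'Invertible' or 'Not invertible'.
\text{Invertible}

The MA(q) characteristic polynomial is P(z) = 1 - 1.15z + 1.025z^2 - 0.2z^3.
Invertibility requires all roots to lie outside the unit circle, i.e. |z| > 1 for every root.
Degree 3: look for a simple real root z0 first, then factor out (1 - z/z0) and solve the remaining quadratic.
Testing z0 = 4: P(4) = 1 + (-1.15)(4) + (1.025)(4)^2 + (-0.2)(4)^3
  = 1 + (-4.6) + (16.4) + (-12.8) = 0.  So z_0 = 4 is a root, |z_0| = 4.
Divide out the factor (1 - 0.25 z) = (1 - z/z0) (since 1/z0 = 0.25):
  P(z) = (1 - 0.25 z)(1 + (-0.9) z + (0.8) z^2)
  [check: z-coef -0.9 - (0.25) = -1.15; z^2-coef 0.8 - (0.25)(-0.9) = 1.025; z^3-coef -(0.25)(0.8) = -0.2.]
Remaining roots from the quadratic factor 1 + (-0.9) z + (0.8) z^2:
  Set 1 + (-0.9) z + (0.8) z^2 = 0, i.e. a z^2 + b z + c = 0 with a = 0.8, b = -0.9, c = 1.
  Discriminant D = b^2 - 4ac = (-0.9)^2 - 4*(0.8)*1 = 0.81 - (3.2) = -2.39.
  D < 0, so the roots are the complex-conjugate pair z = (-b +/- i sqrt(-D)) / (2a) = 0.5625 +/- 0.9662i.
  For a conjugate pair |z|^2 = z * conj(z) = (product of roots) = c/a = 1/(0.8) = 1.25, so |z| = sqrt(1.25) = 1.118 for both roots.
Moduli of all roots: 4.0000, 1.1180, 1.1180.
All moduli strictly greater than 1? Yes.
Verdict: Invertible.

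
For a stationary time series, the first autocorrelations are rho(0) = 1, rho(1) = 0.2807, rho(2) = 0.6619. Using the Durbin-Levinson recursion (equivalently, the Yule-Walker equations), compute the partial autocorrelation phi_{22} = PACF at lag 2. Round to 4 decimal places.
\phi_{22} = 0.6330

The PACF at lag k is phi_{kk}, the last component of the solution
to the Yule-Walker system G_k phi = r_k where
  (G_k)_{ij} = rho(|i - j|), (r_k)_i = rho(i), i,j = 1..k.
Equivalently, Durbin-Levinson gives phi_{kk} iteratively:
  phi_{11} = rho(1)
  phi_{kk} = [rho(k) - sum_{j=1..k-1} phi_{k-1,j} rho(k-j)]
            / [1 - sum_{j=1..k-1} phi_{k-1,j} rho(j)],
  phi_{k,j} = phi_{k-1,j} - phi_{kk} phi_{k-1,k-j},  j = 1..k-1.
Step k = 1:
  phi_11 = rho(1) = 0.2807.
Step k = 2:
  phi_22 = [rho(2) - phi_11 rho(1)] / [1 - phi_11 rho(1)] = [0.6619 - (0.2807)(0.2807)] / [1 - (0.2807)(0.2807)]
         = 0.58310751 / 0.92120751 = 0.633.
Therefore phi_{22} = 0.6330.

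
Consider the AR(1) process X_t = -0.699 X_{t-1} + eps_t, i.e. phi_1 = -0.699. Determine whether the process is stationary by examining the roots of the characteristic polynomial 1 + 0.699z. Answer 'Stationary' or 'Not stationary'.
\text{Stationary}

The AR(p) characteristic polynomial is P(z) = 1 + 0.699z.
Stationarity requires all roots to lie outside the unit circle, i.e. |z| > 1 for every root.
This is linear in z: 1 + (0.699) z = 0  =>  z = -1/(0.699) = -1.430615,  |z| = 1.430615.
Moduli of all roots: 1.4306.
All moduli strictly greater than 1? Yes.
Verdict: Stationary.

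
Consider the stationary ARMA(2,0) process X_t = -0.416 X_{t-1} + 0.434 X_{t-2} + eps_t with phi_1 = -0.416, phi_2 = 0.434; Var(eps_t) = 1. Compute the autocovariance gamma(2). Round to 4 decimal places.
\gamma(2) = 1.9822

Multiply the model equation by X_{t-k} and take expectations. With theta_0 = psi_0 = 1 and psi_j the MA(infinity) weights, this gives
  gamma(k) - sum_i phi_i gamma(k-i) = c_k,
  c_k = sigma^2 * sum_{j=k..q} theta_j psi_{j-k}   (c_k = 0 for k > q),
using gamma(-m) = gamma(m).
Pure AR (q = 0): c_0 = sigma^2 = 1, c_k = 0 for k >= 1.
Equations for k = 0, 1, 2 (AR order 2, c_2 = 0):
  (E0) gamma(0) = phi_1 gamma(1) + phi_2 gamma(2) + c_0
  (E1) gamma(1) = phi_1 gamma(0) + phi_2 gamma(1) + c_1
  (E2) gamma(2) = phi_1 gamma(1) + phi_2 gamma(0)
From (E1): gamma(1) = A gamma(0) + B with
  A = phi_1 / (1 - phi_2) = -0.416 / 0.566 = -0.734982,   B = c_1 / (1 - phi_2) = 0 / 0.566 = 0.
Insert (E2) into (E0): gamma(0) (1 - phi_2^2) = phi_1 (1 + phi_2) gamma(1) + c_0.
  phi_1 (1 + phi_2) = (-0.416)(1.434) = -0.596544,   1 - phi_2^2 = 0.811644.
Replace gamma(1) by A gamma(0) + B and collect gamma(0):
  gamma(0) [0.811644 - (-0.596544)(-0.734982)] = c_0 = 1
  gamma(0) * 0.373195 = 1
  gamma(0) = 1 / 0.373195 = 2.679566.
  gamma(1) = A gamma(0) = (-0.734982)(2.679566) = -1.969434.
  gamma(2) = phi_1 gamma(1) + phi_2 gamma(0) = (-0.416)(-1.969434) + (0.434)(2.679566) = 1.982216.
Therefore gamma(2) = 1.9822 (to 4 decimal places).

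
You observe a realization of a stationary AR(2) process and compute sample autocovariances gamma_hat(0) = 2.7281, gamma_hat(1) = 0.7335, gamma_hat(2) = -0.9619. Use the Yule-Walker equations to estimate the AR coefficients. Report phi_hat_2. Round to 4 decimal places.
\hat\phi_{2} = -0.4580

The Yule-Walker equations for an AR(p) process read, in matrix form,
  Gamma_p phi = r_p,   with   (Gamma_p)_{ij} = gamma(|i - j|),
                       (r_p)_i = gamma(i),   i,j = 1..p.
Substitute the sample gammas (Toeplitz matrix and right-hand side of size 2):
  Gamma_p = [[2.7281, 0.7335], [0.7335, 2.7281]]
  r_p     = [0.7335, -0.9619]
Written out:
  2.7281 phi_1 + 0.7335 phi_2 = 0.7335
  0.7335 phi_1 + 2.7281 phi_2 = -0.9619
Solve by Cramer's rule:
  det = gamma(0)^2 - gamma(1)^2 = (2.7281)^2 - (0.7335)^2 = 7.44252961 - 0.53802225 = 6.90450736
  phi_hat_1 = [gamma(1) gamma(0) - gamma(1) gamma(2)] / det = [(0.7335)(2.7281) - (0.7335)(-0.9619)] / 6.90450736 = 2.706615 / 6.90450736 = 0.392
  phi_hat_2 = [gamma(0) gamma(2) - gamma(1)^2] / det = [(2.7281)(-0.9619) - (0.7335)^2] / 6.90450736 = -3.16218164 / 6.90450736 = -0.458
So phi_hat = [0.3920, -0.4580].
Therefore phi_hat_2 = -0.4580.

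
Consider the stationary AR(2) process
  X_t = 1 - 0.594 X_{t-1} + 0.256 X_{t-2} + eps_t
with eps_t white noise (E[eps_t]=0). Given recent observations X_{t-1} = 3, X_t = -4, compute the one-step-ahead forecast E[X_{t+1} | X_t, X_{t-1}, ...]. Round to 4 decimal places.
E[X_{t+1} \mid \mathcal F_t] = 4.1440

For an AR(p) model X_t = c + sum_i phi_i X_{t-i} + eps_t, the
one-step-ahead conditional mean is
  E[X_{t+1} | X_t, ...] = c + sum_i phi_i X_{t+1-i}.
Substitute known values:
  E[X_{t+1} | ...] = 1 + (-0.594) * (-4) + (0.256) * (3)
                   = 4.1440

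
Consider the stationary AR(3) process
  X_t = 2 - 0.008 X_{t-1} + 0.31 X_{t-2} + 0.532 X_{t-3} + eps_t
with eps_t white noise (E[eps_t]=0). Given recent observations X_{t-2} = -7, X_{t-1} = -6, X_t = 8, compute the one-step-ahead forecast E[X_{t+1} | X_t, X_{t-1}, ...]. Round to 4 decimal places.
E[X_{t+1} \mid \mathcal F_t] = -3.6480

For an AR(p) model X_t = c + sum_i phi_i X_{t-i} + eps_t, the
one-step-ahead conditional mean is
  E[X_{t+1} | X_t, ...] = c + sum_i phi_i X_{t+1-i}.
Substitute known values:
  E[X_{t+1} | ...] = 2 + (-0.008) * (8) + (0.31) * (-6) + (0.532) * (-7)
                   = -3.6480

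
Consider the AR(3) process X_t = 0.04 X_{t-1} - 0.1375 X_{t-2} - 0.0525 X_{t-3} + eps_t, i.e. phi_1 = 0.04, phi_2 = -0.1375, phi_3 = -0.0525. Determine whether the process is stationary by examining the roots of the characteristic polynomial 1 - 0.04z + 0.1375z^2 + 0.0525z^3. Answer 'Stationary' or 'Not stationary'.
\text{Stationary}

The AR(p) characteristic polynomial is P(z) = 1 - 0.04z + 0.1375z^2 + 0.0525z^3.
Stationarity requires all roots to lie outside the unit circle, i.e. |z| > 1 for every root.
Degree 3: look for a simple real root z0 first, then factor out (1 - z/z0) and solve the remaining quadratic.
Testing z0 = -4: P(-4) = 1 + (-0.04)(-4) + (0.1375)(-4)^2 + (0.0525)(-4)^3
  = 1 + (0.16) + (2.2) + (-3.36) = 0.  So z_0 = -4 is a root, |z_0| = 4.
Divide out the factor (1 + 0.25 z) = (1 - z/z0) (since 1/z0 = -0.25):
  P(z) = (1 + 0.25 z)(1 + (-0.29) z + (0.21) z^2)
  [check: z-coef -0.29 - (-0.25) = -0.04; z^2-coef 0.21 - (-0.25)(-0.29) = 0.1375; z^3-coef -(-0.25)(0.21) = 0.0525.]
Remaining roots from the quadratic factor 1 + (-0.29) z + (0.21) z^2:
  Set 1 + (-0.29) z + (0.21) z^2 = 0, i.e. a z^2 + b z + c = 0 with a = 0.21, b = -0.29, c = 1.
  Discriminant D = b^2 - 4ac = (-0.29)^2 - 4*(0.21)*1 = 0.0841 - (0.84) = -0.7559.
  D < 0, so the roots are the complex-conjugate pair z = (-b +/- i sqrt(-D)) / (2a) = 0.6905 +/- 2.0701i.
  For a conjugate pair |z|^2 = z * conj(z) = (product of roots) = c/a = 1/(0.21) = 4.761905, so |z| = sqrt(4.761905) = 2.1822 for both roots.
Moduli of all roots: 4.0000, 2.1822, 2.1822.
All moduli strictly greater than 1? Yes.
Verdict: Stationary.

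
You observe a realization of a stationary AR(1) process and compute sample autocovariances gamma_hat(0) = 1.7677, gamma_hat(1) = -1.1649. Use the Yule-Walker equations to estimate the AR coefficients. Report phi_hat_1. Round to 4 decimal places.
\hat\phi_{1} = -0.6590

The Yule-Walker equations for an AR(p) process read, in matrix form,
  Gamma_p phi = r_p,   with   (Gamma_p)_{ij} = gamma(|i - j|),
                       (r_p)_i = gamma(i),   i,j = 1..p.
Substitute the sample gammas (Toeplitz matrix and right-hand side of size 1):
  Gamma_p = [[1.7677]]
  r_p     = [-1.1649]
With p = 1 this is the single equation gamma(0) phi_1 = gamma(1):
  phi_hat_1 = gamma(1) / gamma(0) = -1.1649 / 1.7677 = -0.6590.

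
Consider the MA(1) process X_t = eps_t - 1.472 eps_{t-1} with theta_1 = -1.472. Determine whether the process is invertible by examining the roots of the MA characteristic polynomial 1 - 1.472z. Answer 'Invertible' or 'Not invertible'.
\text{Not invertible}

The MA(q) characteristic polynomial is P(z) = 1 - 1.472z.
Invertibility requires all roots to lie outside the unit circle, i.e. |z| > 1 for every root.
This is linear in z: 1 + (-1.472) z = 0  =>  z = -1/(-1.472) = 0.679348,  |z| = 0.679348.
Moduli of all roots: 0.6793.
All moduli strictly greater than 1? No.
Verdict: Not invertible.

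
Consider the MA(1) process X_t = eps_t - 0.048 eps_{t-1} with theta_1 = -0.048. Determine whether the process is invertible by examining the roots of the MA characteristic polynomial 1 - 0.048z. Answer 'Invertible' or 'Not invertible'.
\text{Invertible}

The MA(q) characteristic polynomial is P(z) = 1 - 0.048z.
Invertibility requires all roots to lie outside the unit circle, i.e. |z| > 1 for every root.
This is linear in z: 1 + (-0.048) z = 0  =>  z = -1/(-0.048) = 20.833333,  |z| = 20.833333.
Moduli of all roots: 20.8333.
All moduli strictly greater than 1? Yes.
Verdict: Invertible.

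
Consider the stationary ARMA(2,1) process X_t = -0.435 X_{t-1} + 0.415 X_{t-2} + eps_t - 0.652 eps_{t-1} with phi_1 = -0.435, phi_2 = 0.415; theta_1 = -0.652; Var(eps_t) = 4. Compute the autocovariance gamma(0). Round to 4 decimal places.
\gamma(0) = 25.8838

Multiply the model equation by X_{t-k} and take expectations. With theta_0 = psi_0 = 1 and psi_j the MA(infinity) weights, this gives
  gamma(k) - sum_i phi_i gamma(k-i) = c_k,
  c_k = sigma^2 * sum_{j=k..q} theta_j psi_{j-k}   (c_k = 0 for k > q),
using gamma(-m) = gamma(m).
psi-weights needed (psi_j = theta_j + sum_i phi_i psi_{j-i}):
  psi_1 = theta_1 + phi_1 = -0.652 + (-0.435) = -1.087
Right-hand sides:
  c_0 = sigma^2 (1 + theta_1 psi_1) = 4 * (1 + (-0.652)(-1.087)) = 4 * 1.708724 = 6.834896
  c_1 = sigma^2 theta_1 = 4 * (-0.652) = -2.608
  c_2 = 0
Equations for k = 0, 1, 2 (AR order 2, c_2 = 0):
  (E0) gamma(0) = phi_1 gamma(1) + phi_2 gamma(2) + c_0
  (E1) gamma(1) = phi_1 gamma(0) + phi_2 gamma(1) + c_1
  (E2) gamma(2) = phi_1 gamma(1) + phi_2 gamma(0)
From (E1): gamma(1) = A gamma(0) + B with
  A = phi_1 / (1 - phi_2) = -0.435 / 0.585 = -0.74359,   B = c_1 / (1 - phi_2) = -2.608 / 0.585 = -4.45812.
Insert (E2) into (E0): gamma(0) (1 - phi_2^2) = phi_1 (1 + phi_2) gamma(1) + c_0.
  phi_1 (1 + phi_2) = (-0.435)(1.415) = -0.615525,   1 - phi_2^2 = 0.827775.
Replace gamma(1) by A gamma(0) + B and collect gamma(0):
  gamma(0) [0.827775 - (-0.615525)(-0.74359)] = (-0.615525)(-4.45812) + 6.834896
  gamma(0) * 0.370077 = 9.57898
  gamma(0) = 9.57898 / 0.370077 = 25.883754.
Therefore gamma(0) = 25.8838 (to 4 decimal places).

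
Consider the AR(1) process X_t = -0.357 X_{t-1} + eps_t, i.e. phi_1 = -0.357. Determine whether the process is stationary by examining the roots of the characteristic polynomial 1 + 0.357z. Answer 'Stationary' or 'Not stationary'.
\text{Stationary}

The AR(p) characteristic polynomial is P(z) = 1 + 0.357z.
Stationarity requires all roots to lie outside the unit circle, i.e. |z| > 1 for every root.
This is linear in z: 1 + (0.357) z = 0  =>  z = -1/(0.357) = -2.80112,  |z| = 2.80112.
Moduli of all roots: 2.8011.
All moduli strictly greater than 1? Yes.
Verdict: Stationary.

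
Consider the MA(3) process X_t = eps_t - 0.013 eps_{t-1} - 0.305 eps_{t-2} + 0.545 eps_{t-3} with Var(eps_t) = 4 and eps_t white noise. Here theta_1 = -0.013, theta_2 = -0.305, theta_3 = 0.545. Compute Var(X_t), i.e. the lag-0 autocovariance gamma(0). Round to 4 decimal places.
\gamma(0) = 5.5609

For an MA(q) process X_t = eps_t + sum_i theta_i eps_{t-i} with
Var(eps_t) = sigma^2, the variance is
  gamma(0) = sigma^2 * (1 + sum_i theta_i^2).
  sum_i theta_i^2 = (-0.013)^2 + (-0.305)^2 + (0.545)^2 = 0.000169 + 0.093025 + 0.297025 = 0.390219.
  gamma(0) = 4 * (1 + 0.390219) = 4 * 1.390219 = 5.560876, which rounds to 5.5609.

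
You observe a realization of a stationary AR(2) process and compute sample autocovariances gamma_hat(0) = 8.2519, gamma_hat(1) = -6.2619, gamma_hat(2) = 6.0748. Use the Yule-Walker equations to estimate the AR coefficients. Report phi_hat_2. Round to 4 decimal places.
\hat\phi_{2} = 0.3780

The Yule-Walker equations for an AR(p) process read, in matrix form,
  Gamma_p phi = r_p,   with   (Gamma_p)_{ij} = gamma(|i - j|),
                       (r_p)_i = gamma(i),   i,j = 1..p.
Substitute the sample gammas (Toeplitz matrix and right-hand side of size 2):
  Gamma_p = [[8.2519, -6.2619], [-6.2619, 8.2519]]
  r_p     = [-6.2619, 6.0748]
Written out:
  8.2519 phi_1 - 6.2619 phi_2 = -6.2619
  -6.2619 phi_1 + 8.2519 phi_2 = 6.0748
Solve by Cramer's rule:
  det = gamma(0)^2 - gamma(1)^2 = (8.2519)^2 - (-6.2619)^2 = 68.09385361 - 39.21139161 = 28.882462
  phi_hat_1 = [gamma(1) gamma(0) - gamma(1) gamma(2)] / det = [(-6.2619)(8.2519) - (-6.2619)(6.0748)] / 28.882462 = -13.63278249 / 28.882462 = -0.472
  phi_hat_2 = [gamma(0) gamma(2) - gamma(1)^2] / det = [(8.2519)(6.0748) - (-6.2619)^2] / 28.882462 = 10.91725051 / 28.882462 = 0.378
So phi_hat = [-0.4720, 0.3780].
Therefore phi_hat_2 = 0.3780.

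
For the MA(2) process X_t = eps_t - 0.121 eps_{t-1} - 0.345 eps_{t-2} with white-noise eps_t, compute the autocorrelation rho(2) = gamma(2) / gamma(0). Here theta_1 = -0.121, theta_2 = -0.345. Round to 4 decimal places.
\rho(2) = -0.3043

For an MA(q) process with theta_0 = 1, the autocovariance is
  gamma(k) = sigma^2 * sum_{i=0..q-k} theta_i * theta_{i+k},
and rho(k) = gamma(k) / gamma(0). Sigma^2 cancels.
  numerator   = (1)*(-0.345) = -0.345.
  denominator = (1)^2 + (-0.121)^2 + (-0.345)^2 = 1.133666.
  rho(2) = -0.345 / 1.133666 = -0.3043.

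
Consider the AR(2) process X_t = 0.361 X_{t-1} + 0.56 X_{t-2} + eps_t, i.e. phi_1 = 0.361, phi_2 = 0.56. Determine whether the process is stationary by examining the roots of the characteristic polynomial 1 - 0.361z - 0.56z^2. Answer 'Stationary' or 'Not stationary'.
\text{Stationary}

The AR(p) characteristic polynomial is P(z) = 1 - 0.361z - 0.56z^2.
Stationarity requires all roots to lie outside the unit circle, i.e. |z| > 1 for every root.
Set 1 + (-0.361) z + (-0.56) z^2 = 0, i.e. a z^2 + b z + c = 0 with a = -0.56, b = -0.361, c = 1.
Discriminant D = b^2 - 4ac = (-0.361)^2 - 4*(-0.56)*1 = 0.130321 - (-2.24) = 2.370321.
D >= 0, so the roots are real: z = (-b +/- sqrt(D)) / (2a) = (0.361 +/- 1.539585) / (-1.12).
  z_1 = (0.361 + 1.539585) / (-1.12) = -1.697,   |z_1| = 1.697.
  z_2 = (0.361 - 1.539585) / (-1.12) = 1.0523,   |z_2| = 1.0523.
Moduli of all roots: 1.6970, 1.0523.
All moduli strictly greater than 1? Yes.
Verdict: Stationary.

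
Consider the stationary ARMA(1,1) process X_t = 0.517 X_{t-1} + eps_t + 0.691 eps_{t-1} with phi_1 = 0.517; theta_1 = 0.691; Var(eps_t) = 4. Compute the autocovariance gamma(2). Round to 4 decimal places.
\gamma(2) = 4.6275

Multiply the model equation by X_{t-k} and take expectations. With theta_0 = psi_0 = 1 and psi_j the MA(infinity) weights, this gives
  gamma(k) - sum_i phi_i gamma(k-i) = c_k,
  c_k = sigma^2 * sum_{j=k..q} theta_j psi_{j-k}   (c_k = 0 for k > q),
using gamma(-m) = gamma(m).
psi-weights needed (psi_j = theta_j + sum_i phi_i psi_{j-i}):
  psi_1 = theta_1 + phi_1 = 0.691 + (0.517) = 1.208
Right-hand sides:
  c_0 = sigma^2 (1 + theta_1 psi_1) = 4 * (1 + (0.691)(1.208)) = 4 * 1.834728 = 7.338912
  c_1 = sigma^2 theta_1 = 4 * (0.691) = 2.764
  c_2 = 0
Equations for k = 0 and k = 1 (AR order 1):
  gamma(0) = phi_1 gamma(1) + c_0
  gamma(1) = phi_1 gamma(0) + c_1
Substituting the second into the first: gamma(0) (1 - phi_1^2) = c_0 + phi_1 c_1, so
  gamma(0) = (c_0 + phi_1 c_1) / (1 - phi_1^2) = (7.338912 + (0.517)(2.764)) / (1 - (0.517)^2) = 8.7679 / 0.732711 = 11.966382.
  gamma(1) = phi_1 gamma(0) + c_1 = (0.517)(11.966382) + (2.764) = 8.95062.
For k = 2 (> q): gamma(2) = phi_1 gamma(1) = (0.517)(8.95062) = 4.62747.
Therefore gamma(2) = 4.6275 (to 4 decimal places).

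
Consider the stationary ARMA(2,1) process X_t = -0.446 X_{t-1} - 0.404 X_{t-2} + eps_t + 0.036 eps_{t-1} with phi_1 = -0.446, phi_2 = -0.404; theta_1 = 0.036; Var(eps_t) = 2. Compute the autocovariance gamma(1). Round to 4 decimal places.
\gamma(1) = -0.7750

Multiply the model equation by X_{t-k} and take expectations. With theta_0 = psi_0 = 1 and psi_j the MA(infinity) weights, this gives
  gamma(k) - sum_i phi_i gamma(k-i) = c_k,
  c_k = sigma^2 * sum_{j=k..q} theta_j psi_{j-k}   (c_k = 0 for k > q),
using gamma(-m) = gamma(m).
psi-weights needed (psi_j = theta_j + sum_i phi_i psi_{j-i}):
  psi_1 = theta_1 + phi_1 = 0.036 + (-0.446) = -0.41
Right-hand sides:
  c_0 = sigma^2 (1 + theta_1 psi_1) = 2 * (1 + (0.036)(-0.41)) = 2 * 0.98524 = 1.97048
  c_1 = sigma^2 theta_1 = 2 * (0.036) = 0.072
  c_2 = 0
Equations for k = 0, 1, 2 (AR order 2, c_2 = 0):
  (E0) gamma(0) = phi_1 gamma(1) + phi_2 gamma(2) + c_0
  (E1) gamma(1) = phi_1 gamma(0) + phi_2 gamma(1) + c_1
  (E2) gamma(2) = phi_1 gamma(1) + phi_2 gamma(0)
From (E1): gamma(1) = A gamma(0) + B with
  A = phi_1 / (1 - phi_2) = -0.446 / 1.404 = -0.317664,   B = c_1 / (1 - phi_2) = 0.072 / 1.404 = 0.051282.
Insert (E2) into (E0): gamma(0) (1 - phi_2^2) = phi_1 (1 + phi_2) gamma(1) + c_0.
  phi_1 (1 + phi_2) = (-0.446)(0.596) = -0.265816,   1 - phi_2^2 = 0.836784.
Replace gamma(1) by A gamma(0) + B and collect gamma(0):
  gamma(0) [0.836784 - (-0.265816)(-0.317664)] = (-0.265816)(0.051282) + 1.97048
  gamma(0) * 0.752344 = 1.956848
  gamma(0) = 1.956848 / 0.752344 = 2.601003.
  gamma(1) = A gamma(0) + B = (-0.317664)(2.601003) + (0.051282) = -0.774962.
Therefore gamma(1) = -0.7750 (to 4 decimal places).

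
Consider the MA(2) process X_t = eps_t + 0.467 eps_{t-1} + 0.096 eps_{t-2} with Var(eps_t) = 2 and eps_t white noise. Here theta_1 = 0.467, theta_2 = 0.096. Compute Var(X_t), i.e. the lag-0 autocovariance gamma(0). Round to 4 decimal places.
\gamma(0) = 2.4546

For an MA(q) process X_t = eps_t + sum_i theta_i eps_{t-i} with
Var(eps_t) = sigma^2, the variance is
  gamma(0) = sigma^2 * (1 + sum_i theta_i^2).
  sum_i theta_i^2 = (0.467)^2 + (0.096)^2 = 0.218089 + 0.009216 = 0.227305.
  gamma(0) = 2 * (1 + 0.227305) = 2 * 1.227305 = 2.45461, which rounds to 2.4546.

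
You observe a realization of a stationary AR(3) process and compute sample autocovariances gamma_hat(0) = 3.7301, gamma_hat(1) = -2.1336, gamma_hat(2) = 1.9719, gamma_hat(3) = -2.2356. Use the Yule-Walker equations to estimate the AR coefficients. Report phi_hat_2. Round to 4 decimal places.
\hat\phi_{2} = 0.1580

The Yule-Walker equations for an AR(p) process read, in matrix form,
  Gamma_p phi = r_p,   with   (Gamma_p)_{ij} = gamma(|i - j|),
                       (r_p)_i = gamma(i),   i,j = 1..p.
Substitute the sample gammas (Toeplitz matrix and right-hand side of size 3):
  Gamma_p = [[3.7301, -2.1336, 1.9719], [-2.1336, 3.7301, -2.1336], [1.9719, -2.1336, 3.7301]]
  r_p     = [-2.1336, 1.9719, -2.2356]
Written out (R1..R3):
  (R1) 3.7301 phi_1 - 2.1336 phi_2 + 1.9719 phi_3 = -2.1336
  (R2) -2.1336 phi_1 + 3.7301 phi_2 - 2.1336 phi_3 = 1.9719
  (R3) 1.9719 phi_1 - 2.1336 phi_2 + 3.7301 phi_3 = -2.2356
Gaussian elimination:
  R2 <- R2 - (-2.1336/3.7301) R1 = R2 - (-0.571995) R1:  2.509691 phi_2 - 1.005682 phi_3 = 0.751491
  R3 <- R3 - (1.9719/3.7301) R1 = R3 - (0.528645) R1:  -1.005682 phi_2 + 2.687664 phi_3 = -1.107682
  R3 <- R3 - (-1.005682/2.509691) R2 = R3 - (-0.40072) R2:  2.284668 phi_3 = -0.806545
Back-substitution:
  phi_hat_3 = -0.806545 / 2.284668 = -0.353025
  phi_hat_2 = (0.751491 - (-1.005682)(-0.353025)) / 2.509691 = 0.157971
  phi_hat_1 = (-2.1336 - (-2.1336)(0.157971) - (1.9719)(-0.353025)) / 3.7301 = -0.295011
So phi_hat = [-0.2950, 0.1580, -0.3530].
Therefore phi_hat_2 = 0.1580.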